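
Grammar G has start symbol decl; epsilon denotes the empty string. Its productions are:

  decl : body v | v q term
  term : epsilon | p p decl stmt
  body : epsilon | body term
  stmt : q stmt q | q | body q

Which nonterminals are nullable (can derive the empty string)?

{ body, term }

Directly nullable (have an epsilon-production): term, body.
No other nonterminal has a production whose RHS symbols are all nullable.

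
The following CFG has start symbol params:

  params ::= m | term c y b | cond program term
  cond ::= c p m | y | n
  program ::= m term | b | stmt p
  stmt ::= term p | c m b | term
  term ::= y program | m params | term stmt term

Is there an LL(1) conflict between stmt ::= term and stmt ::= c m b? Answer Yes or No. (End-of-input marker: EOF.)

FIRST(term) = { m, y } and FIRST(c m b) = { c }.
The FIRST sets are disjoint and neither alternative is nullable — no conflict.

No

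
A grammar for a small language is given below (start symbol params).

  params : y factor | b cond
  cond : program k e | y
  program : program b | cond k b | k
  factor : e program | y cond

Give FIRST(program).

{ k, y }

From program : program b: add FIRST(program) = { k, y }.
From program : cond k b: add FIRST(cond) = { k, y }.
program : k contributes {k}.
Union: FIRST(program) = { k, y }.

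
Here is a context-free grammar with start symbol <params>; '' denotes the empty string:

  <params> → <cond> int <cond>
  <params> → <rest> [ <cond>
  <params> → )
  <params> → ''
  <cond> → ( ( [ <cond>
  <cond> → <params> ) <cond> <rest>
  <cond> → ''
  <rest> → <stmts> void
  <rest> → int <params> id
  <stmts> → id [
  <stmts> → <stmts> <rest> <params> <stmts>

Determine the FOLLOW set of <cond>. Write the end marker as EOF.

{ EOF, ), id, int }

In <params> → <cond> int <cond>: add FIRST(int <cond>) = { int }.
In <params> → <cond> int <cond>: <cond> is at the end, add FOLLOW(<params>) = { EOF, ), id }.
In <params> → <rest> [ <cond>: <cond> is at the end, add FOLLOW(<params>) = { EOF, ), id }.
In <cond> → ( ( [ <cond>: <cond> is at the end, add FOLLOW(<cond>) = { EOF, ), id, int }.
In <cond> → <params> ) <cond> <rest>: add FIRST(<rest>) = { id, int }.
Union: FOLLOW(<cond>) = { EOF, ), id, int }.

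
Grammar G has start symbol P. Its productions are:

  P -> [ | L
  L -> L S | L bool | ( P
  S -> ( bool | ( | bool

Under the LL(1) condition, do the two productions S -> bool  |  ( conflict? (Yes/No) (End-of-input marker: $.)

FIRST(bool) = { bool } and FIRST(() = { ( }.
The FIRST sets are disjoint and neither alternative is nullable — no conflict.

No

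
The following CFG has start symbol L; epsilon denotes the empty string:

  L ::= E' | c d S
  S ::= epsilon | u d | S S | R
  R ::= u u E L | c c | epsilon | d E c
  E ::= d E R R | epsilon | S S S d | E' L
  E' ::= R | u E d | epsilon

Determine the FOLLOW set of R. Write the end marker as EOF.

In S ::= R: R is at the end, add FOLLOW(S) = { EOF, c, d, u }.
In E ::= d E R R: add FIRST(R)\{epsilon} = { c, d, u }.
  Since R is nullable, also add FOLLOW(E) = { EOF, c, d, u }.
In E ::= d E R R: R is at the end, add FOLLOW(E) = { EOF, c, d, u }.
In E' ::= R: R is at the end, add FOLLOW(E') = { EOF, c, d, u }.
Union: FOLLOW(R) = { EOF, c, d, u }.

{ EOF, c, d, u }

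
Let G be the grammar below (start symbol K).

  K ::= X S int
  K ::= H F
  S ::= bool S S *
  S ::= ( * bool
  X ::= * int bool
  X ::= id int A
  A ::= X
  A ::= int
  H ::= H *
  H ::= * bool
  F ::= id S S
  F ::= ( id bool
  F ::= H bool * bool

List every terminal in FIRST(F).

F ::= id S S contributes {id}.
F ::= ( id bool contributes {(}.
From F ::= H bool * bool: add FIRST(H) = { * }.
Union: FIRST(F) = { (, *, id }.

{ (, *, id }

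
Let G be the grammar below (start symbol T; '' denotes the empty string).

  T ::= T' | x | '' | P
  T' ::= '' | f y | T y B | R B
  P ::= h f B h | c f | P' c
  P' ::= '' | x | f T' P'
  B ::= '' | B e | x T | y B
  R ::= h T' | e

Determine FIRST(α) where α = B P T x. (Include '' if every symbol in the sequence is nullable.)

Add FIRST(B)\{''} = { e, x, y }; B is nullable, continue.
Add FIRST(P) = { c, f, h, x }; P is not nullable, stop.

{ c, e, f, h, x, y }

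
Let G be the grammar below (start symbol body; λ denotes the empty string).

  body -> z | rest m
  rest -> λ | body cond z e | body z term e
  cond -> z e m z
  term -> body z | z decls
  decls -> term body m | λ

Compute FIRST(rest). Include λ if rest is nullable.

{ m, z, λ }

rest -> λ contributes λ.
From rest -> body cond z e: add FIRST(body) = { m, z }.
From rest -> body z term e: add FIRST(body) = { m, z }.
Union: FIRST(rest) = { m, z, λ }.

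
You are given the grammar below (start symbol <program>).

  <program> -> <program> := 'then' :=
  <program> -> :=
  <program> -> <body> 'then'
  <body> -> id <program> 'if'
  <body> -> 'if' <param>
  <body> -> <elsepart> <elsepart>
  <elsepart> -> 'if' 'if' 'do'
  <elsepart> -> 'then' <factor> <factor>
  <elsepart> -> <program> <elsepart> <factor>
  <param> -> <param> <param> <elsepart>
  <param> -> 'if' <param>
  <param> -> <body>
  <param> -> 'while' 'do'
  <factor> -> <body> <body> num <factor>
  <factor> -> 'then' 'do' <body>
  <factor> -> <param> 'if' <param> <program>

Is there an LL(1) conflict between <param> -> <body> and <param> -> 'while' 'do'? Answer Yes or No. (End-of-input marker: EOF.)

FIRST(<body>) = { 'if', 'then', :=, id } and FIRST('while' 'do') = { 'while' }.
The FIRST sets are disjoint and neither alternative is nullable — no conflict.

No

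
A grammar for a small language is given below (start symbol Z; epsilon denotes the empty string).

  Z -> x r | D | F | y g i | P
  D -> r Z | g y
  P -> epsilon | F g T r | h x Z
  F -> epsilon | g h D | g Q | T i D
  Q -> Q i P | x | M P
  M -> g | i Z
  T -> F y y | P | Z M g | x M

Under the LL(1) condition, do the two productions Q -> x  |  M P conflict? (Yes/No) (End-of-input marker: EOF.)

No

FIRST(x) = { x } and FIRST(M P) = { g, i }.
The FIRST sets are disjoint and neither alternative is nullable — no conflict.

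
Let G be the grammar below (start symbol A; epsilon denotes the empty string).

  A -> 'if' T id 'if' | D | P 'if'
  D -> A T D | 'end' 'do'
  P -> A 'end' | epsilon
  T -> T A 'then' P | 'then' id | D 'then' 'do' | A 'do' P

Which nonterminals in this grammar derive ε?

Directly nullable (have an epsilon-production): P.
No other nonterminal has a production whose RHS symbols are all nullable.

{ P }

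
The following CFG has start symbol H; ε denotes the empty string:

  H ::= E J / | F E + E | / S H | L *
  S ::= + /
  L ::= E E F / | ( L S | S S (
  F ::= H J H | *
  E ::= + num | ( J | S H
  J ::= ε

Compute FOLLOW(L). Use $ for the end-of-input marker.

In H ::= L *: add FIRST(*) = { * }.
In L ::= ( L S: add FIRST(S) = { + }.
Union: FOLLOW(L) = { *, + }.

{ *, + }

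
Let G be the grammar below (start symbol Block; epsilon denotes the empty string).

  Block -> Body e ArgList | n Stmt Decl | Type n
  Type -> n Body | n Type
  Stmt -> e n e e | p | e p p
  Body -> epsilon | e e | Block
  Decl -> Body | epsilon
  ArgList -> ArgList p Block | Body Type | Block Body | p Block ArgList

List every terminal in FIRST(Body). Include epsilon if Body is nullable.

{ e, n, epsilon }

Body -> epsilon contributes epsilon.
Body -> e e contributes {e}.
From Body -> Block: add FIRST(Block) = { e, n }.
Union: FIRST(Body) = { e, n, epsilon }.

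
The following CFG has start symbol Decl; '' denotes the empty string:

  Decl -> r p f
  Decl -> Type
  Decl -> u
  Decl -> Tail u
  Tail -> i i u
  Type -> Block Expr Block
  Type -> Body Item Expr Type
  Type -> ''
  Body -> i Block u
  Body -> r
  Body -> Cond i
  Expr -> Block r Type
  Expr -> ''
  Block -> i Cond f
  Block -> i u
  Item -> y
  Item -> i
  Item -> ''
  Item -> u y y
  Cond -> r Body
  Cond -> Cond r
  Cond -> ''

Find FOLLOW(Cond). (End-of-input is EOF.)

In Body -> Cond i: add FIRST(i) = { i }.
In Block -> i Cond f: add FIRST(f) = { f }.
In Cond -> Cond r: add FIRST(r) = { r }.
Union: FOLLOW(Cond) = { f, i, r }.

{ f, i, r }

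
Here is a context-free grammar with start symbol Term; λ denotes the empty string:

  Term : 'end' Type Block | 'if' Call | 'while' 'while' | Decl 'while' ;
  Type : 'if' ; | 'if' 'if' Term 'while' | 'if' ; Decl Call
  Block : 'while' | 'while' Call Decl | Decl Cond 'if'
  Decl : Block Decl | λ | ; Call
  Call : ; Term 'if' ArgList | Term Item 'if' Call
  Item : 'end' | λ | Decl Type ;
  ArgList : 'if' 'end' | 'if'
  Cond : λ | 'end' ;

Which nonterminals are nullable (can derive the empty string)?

Directly nullable (have an λ-production): Decl, Item, Cond.
No other nonterminal has a production whose RHS symbols are all nullable.

{ Cond, Decl, Item }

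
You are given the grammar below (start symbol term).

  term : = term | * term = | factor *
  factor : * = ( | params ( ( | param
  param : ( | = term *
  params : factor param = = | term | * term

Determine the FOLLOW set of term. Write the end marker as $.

term is the start symbol, so $ ∈ FOLLOW(term).
In term : = term: term is at the end, add FOLLOW(term) = { $, (, *, = }.
In term : * term =: add FIRST(=) = { = }.
In param : = term *: add FIRST(*) = { * }.
In params : term: term is at the end, add FOLLOW(params) = { ( }.
In params : * term: term is at the end, add FOLLOW(params) = { ( }.
Union: FOLLOW(term) = { $, (, *, = }.

{ $, (, *, = }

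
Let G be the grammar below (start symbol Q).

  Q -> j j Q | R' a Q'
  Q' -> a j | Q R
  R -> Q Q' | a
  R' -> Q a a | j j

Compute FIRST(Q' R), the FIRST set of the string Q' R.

{ a, j }

Add FIRST(Q') = { a, j }; Q' is not nullable, stop.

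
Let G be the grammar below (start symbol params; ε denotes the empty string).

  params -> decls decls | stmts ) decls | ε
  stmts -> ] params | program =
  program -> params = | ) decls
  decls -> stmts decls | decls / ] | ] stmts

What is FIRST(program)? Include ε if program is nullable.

{ ), =, ] }

From program -> params =: params nullable, take FIRST(params) ∪ {=} = { ), =, ] }.
program -> ) decls contributes {)}.
Union: FIRST(program) = { ), =, ] }.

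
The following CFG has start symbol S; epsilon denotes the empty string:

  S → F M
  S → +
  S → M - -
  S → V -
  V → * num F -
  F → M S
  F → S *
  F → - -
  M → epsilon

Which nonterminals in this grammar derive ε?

Directly nullable (have an epsilon-production): M.
No other nonterminal has a production whose RHS symbols are all nullable.

{ M }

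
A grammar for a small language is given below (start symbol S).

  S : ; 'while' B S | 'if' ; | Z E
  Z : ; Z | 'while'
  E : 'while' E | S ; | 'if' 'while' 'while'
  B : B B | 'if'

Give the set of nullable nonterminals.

{ } (none)

No nonterminal has an empty production or an RHS whose symbols are all nullable.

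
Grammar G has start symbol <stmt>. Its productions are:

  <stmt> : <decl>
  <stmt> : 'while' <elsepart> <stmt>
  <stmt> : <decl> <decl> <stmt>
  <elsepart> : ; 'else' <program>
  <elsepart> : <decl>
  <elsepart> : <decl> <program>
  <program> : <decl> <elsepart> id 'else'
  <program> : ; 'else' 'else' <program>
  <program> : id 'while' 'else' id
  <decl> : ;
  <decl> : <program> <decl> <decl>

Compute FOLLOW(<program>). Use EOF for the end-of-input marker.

{ 'while', ;, id }

In <elsepart> : ; 'else' <program>: <program> is at the end, add FOLLOW(<elsepart>) = { 'while', ;, id }.
In <elsepart> : <decl> <program>: <program> is at the end, add FOLLOW(<elsepart>) = { 'while', ;, id }.
In <program> : ; 'else' 'else' <program>: <program> is at the end, add FOLLOW(<program>) = { 'while', ;, id }.
In <decl> : <program> <decl> <decl>: add FIRST(<decl> <decl>) = { ;, id }.
Union: FOLLOW(<program>) = { 'while', ;, id }.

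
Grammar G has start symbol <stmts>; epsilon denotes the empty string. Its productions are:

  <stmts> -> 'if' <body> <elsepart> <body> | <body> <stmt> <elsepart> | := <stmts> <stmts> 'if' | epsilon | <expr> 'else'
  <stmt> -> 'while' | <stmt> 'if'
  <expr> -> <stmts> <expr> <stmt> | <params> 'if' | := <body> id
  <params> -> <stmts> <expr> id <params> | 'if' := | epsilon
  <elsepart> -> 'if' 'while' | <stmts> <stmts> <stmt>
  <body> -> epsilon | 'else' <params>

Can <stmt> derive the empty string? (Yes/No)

Nullable nonterminals: <body>, <params>, <stmts>.
No production of <stmt> has an RHS whose symbols are all nullable, so <stmt> is not nullable.

No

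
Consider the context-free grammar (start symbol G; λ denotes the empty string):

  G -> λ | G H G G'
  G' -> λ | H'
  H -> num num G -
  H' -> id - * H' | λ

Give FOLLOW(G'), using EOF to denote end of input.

In G -> G H G G': G' is at the end, add FOLLOW(G) = { EOF, -, id, num }.
Union: FOLLOW(G') = { EOF, -, id, num }.

{ EOF, -, id, num }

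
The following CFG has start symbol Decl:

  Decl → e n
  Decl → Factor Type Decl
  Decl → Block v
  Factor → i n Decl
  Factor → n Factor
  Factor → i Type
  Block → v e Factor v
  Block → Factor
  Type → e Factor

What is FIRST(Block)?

Block → v e Factor v contributes {v}.
From Block → Factor: add FIRST(Factor) = { i, n }.
Union: FIRST(Block) = { i, n, v }.

{ i, n, v }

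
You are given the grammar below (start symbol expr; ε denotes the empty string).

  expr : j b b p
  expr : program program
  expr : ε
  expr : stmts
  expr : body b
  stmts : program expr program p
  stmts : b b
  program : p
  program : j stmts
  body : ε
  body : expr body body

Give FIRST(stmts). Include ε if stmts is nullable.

From stmts : program expr program p: add FIRST(program) = { j, p }.
stmts : b b contributes {b}.
Union: FIRST(stmts) = { b, j, p }.

{ b, j, p }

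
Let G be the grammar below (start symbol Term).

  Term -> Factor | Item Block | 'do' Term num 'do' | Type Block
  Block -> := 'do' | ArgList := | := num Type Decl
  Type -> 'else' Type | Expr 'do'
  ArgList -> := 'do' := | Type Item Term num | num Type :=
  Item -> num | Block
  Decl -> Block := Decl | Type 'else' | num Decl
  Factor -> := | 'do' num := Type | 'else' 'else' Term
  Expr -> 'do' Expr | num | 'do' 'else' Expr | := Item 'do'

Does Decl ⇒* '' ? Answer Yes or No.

No nonterminal in this grammar is nullable.
No production of Decl has an RHS whose symbols are all nullable, so Decl is not nullable.

No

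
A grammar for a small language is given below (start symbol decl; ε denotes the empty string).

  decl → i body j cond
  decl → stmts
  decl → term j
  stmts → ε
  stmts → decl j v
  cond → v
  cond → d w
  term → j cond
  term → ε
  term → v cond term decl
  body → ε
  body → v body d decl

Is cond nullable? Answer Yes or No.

Nullable nonterminals: body, decl, stmts, term.
No production of cond has an RHS whose symbols are all nullable, so cond is not nullable.

No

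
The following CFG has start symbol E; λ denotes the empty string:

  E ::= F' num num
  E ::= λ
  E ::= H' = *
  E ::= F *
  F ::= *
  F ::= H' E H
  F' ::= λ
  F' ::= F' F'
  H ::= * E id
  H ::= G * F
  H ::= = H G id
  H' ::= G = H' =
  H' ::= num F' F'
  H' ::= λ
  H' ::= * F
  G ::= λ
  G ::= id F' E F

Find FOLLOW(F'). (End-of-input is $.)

{ *, =, id, num }

In E ::= F' num num: add FIRST(num num) = { num }.
In F' ::= F' F': add FIRST(F')\{λ} = {  }.
  Since F' is nullable, also add FOLLOW(F') = { *, =, id, num }.
In F' ::= F' F': F' is at the end, add FOLLOW(F') = { *, =, id, num }.
In H' ::= num F' F': add FIRST(F')\{λ} = {  }.
  Since F' is nullable, also add FOLLOW(H') = { *, =, id, num }.
In H' ::= num F' F': F' is at the end, add FOLLOW(H') = { *, =, id, num }.
In G ::= id F' E F: add FIRST(E F) = { *, =, id, num }.
Union: FOLLOW(F') = { *, =, id, num }.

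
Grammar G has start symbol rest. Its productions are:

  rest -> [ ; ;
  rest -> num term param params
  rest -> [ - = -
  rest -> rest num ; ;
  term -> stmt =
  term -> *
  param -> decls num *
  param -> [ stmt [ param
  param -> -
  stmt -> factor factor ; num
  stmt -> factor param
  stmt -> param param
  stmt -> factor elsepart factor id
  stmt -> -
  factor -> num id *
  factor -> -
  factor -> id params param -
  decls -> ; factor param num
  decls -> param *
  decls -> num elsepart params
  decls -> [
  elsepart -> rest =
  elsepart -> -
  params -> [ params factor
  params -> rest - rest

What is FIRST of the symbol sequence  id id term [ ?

id is a terminal; add {id} and stop.

{ id }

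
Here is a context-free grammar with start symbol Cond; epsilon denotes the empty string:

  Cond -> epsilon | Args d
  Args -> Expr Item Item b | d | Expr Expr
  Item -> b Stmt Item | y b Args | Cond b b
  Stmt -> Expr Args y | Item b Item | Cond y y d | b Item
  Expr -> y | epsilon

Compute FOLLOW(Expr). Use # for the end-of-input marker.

{ b, d, y }

In Args -> Expr Item Item b: add FIRST(Item Item b) = { b, d, y }.
In Args -> Expr Expr: add FIRST(Expr)\{epsilon} = { y }.
  Since Expr is nullable, also add FOLLOW(Args) = { b, d, y }.
In Args -> Expr Expr: Expr is at the end, add FOLLOW(Args) = { b, d, y }.
In Stmt -> Expr Args y: add FIRST(Args y) = { b, d, y }.
Union: FOLLOW(Expr) = { b, d, y }.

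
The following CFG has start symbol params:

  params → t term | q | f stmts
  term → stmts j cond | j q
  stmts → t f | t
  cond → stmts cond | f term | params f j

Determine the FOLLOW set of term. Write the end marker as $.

{ $, f }

In params → t term: term is at the end, add FOLLOW(params) = { $, f }.
In cond → f term: term is at the end, add FOLLOW(cond) = { $, f }.
Union: FOLLOW(term) = { $, f }.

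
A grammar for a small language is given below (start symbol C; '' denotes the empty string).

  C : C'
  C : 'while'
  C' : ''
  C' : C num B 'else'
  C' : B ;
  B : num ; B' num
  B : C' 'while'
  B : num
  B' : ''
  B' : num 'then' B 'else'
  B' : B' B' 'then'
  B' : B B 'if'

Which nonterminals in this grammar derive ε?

Directly nullable (have an ''-production): C', B'.
C : C' with every symbol nullable, so C is nullable.
No other nonterminal has a production whose RHS symbols are all nullable.

{ B', C, C' }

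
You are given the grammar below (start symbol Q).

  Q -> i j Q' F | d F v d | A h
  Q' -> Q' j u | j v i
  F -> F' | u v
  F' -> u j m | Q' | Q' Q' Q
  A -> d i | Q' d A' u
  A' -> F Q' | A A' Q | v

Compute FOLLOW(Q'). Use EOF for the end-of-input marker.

In Q -> i j Q' F: add FIRST(F) = { j, u }.
In Q' -> Q' j u: add FIRST(j u) = { j }.
In F' -> Q': Q' is at the end, add FOLLOW(F') = { EOF, d, i, j, u, v }.
In F' -> Q' Q' Q: add FIRST(Q' Q) = { j }.
In F' -> Q' Q' Q: add FIRST(Q) = { d, i, j }.
In A -> Q' d A' u: add FIRST(d A' u) = { d }.
In A' -> F Q': Q' is at the end, add FOLLOW(A') = { d, i, j, u }.
Union: FOLLOW(Q') = { EOF, d, i, j, u, v }.

{ EOF, d, i, j, u, v }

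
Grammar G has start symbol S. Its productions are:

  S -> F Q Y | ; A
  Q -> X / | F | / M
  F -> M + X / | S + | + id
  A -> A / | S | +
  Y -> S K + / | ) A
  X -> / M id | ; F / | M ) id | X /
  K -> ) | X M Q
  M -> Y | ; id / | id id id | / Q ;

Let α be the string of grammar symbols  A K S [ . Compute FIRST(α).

{ ), +, /, ;, id }

Add FIRST(A) = { ), +, /, ;, id }; A is not nullable, stop.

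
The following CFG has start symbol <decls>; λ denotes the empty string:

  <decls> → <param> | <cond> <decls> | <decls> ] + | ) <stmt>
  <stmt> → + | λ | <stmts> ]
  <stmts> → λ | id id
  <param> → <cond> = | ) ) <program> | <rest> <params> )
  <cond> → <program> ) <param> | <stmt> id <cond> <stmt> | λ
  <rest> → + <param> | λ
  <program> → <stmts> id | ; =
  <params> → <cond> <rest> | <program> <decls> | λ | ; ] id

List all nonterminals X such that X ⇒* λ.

{ <cond>, <params>, <rest>, <stmt>, <stmts> }

Directly nullable (have an λ-production): <stmt>, <stmts>, <cond>, <rest>, <params>.
No other nonterminal has a production whose RHS symbols are all nullable.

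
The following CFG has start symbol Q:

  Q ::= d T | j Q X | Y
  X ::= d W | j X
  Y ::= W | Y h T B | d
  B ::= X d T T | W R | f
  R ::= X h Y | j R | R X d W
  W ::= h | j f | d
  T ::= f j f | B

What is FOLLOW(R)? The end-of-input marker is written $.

{ $, d, f, h, j }

In B ::= W R: R is at the end, add FOLLOW(B) = { $, d, f, h, j }.
In R ::= j R: R is at the end, add FOLLOW(R) = { $, d, f, h, j }.
In R ::= R X d W: add FIRST(X d W) = { d, j }.
Union: FOLLOW(R) = { $, d, f, h, j }.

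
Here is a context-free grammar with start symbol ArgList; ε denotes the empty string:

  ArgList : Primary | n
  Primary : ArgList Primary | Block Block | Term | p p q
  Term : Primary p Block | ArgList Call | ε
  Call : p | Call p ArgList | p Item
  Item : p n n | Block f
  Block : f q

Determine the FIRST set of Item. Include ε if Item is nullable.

{ f, p }

Item : p n n contributes {p}.
From Item : Block f: add FIRST(Block) = { f }.
Union: FIRST(Item) = { f, p }.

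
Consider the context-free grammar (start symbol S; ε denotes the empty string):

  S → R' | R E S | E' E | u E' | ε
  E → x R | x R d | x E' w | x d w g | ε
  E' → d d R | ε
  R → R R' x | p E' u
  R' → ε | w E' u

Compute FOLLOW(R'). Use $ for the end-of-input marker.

In S → R': R' is at the end, add FOLLOW(S) = { $ }.
In R → R R' x: add FIRST(x) = { x }.
Union: FOLLOW(R') = { $, x }.

{ $, x }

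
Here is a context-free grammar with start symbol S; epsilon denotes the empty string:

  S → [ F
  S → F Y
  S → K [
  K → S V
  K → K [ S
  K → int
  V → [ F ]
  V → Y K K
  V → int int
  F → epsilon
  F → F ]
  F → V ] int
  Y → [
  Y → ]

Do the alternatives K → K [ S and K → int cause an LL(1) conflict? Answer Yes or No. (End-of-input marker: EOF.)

FIRST(K [ S) = { [, ], int } and FIRST(int) = { int }.
Both contain int, so the two alternatives are not disjoint — LL(1) conflict.

Yes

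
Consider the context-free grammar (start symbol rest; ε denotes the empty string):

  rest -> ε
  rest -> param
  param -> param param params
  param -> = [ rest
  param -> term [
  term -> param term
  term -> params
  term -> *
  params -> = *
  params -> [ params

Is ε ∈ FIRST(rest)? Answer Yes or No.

rest has an ε-production, so rest ⇒ ε.

Yes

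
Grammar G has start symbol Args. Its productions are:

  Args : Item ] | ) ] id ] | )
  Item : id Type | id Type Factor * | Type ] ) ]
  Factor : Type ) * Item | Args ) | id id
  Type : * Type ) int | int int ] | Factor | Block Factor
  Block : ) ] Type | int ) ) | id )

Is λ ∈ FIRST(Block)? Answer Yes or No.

No nonterminal in this grammar is nullable.
No production of Block has an RHS whose symbols are all nullable, so Block is not nullable.

No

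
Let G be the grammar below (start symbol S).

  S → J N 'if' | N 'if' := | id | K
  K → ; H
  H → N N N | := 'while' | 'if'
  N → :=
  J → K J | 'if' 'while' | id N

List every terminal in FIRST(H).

From H → N N N: add FIRST(N) = { := }.
H → := 'while' contributes {:=}.
H → 'if' contributes {'if'}.
Union: FIRST(H) = { 'if', := }.

{ 'if', := }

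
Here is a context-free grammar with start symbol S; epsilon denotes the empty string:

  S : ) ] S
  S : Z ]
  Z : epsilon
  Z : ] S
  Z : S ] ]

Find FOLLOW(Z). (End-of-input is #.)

In S : Z ]: add FIRST(]) = { ] }.
Union: FOLLOW(Z) = { ] }.

{ ] }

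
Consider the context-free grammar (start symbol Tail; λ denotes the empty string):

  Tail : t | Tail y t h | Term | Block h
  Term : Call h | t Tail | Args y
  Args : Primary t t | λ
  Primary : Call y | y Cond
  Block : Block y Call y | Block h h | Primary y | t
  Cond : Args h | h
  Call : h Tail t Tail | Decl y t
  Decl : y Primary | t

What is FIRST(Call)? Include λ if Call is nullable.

{ h, t, y }

Call : h Tail t Tail contributes {h}.
From Call : Decl y t: add FIRST(Decl) = { t, y }.
Union: FIRST(Call) = { h, t, y }.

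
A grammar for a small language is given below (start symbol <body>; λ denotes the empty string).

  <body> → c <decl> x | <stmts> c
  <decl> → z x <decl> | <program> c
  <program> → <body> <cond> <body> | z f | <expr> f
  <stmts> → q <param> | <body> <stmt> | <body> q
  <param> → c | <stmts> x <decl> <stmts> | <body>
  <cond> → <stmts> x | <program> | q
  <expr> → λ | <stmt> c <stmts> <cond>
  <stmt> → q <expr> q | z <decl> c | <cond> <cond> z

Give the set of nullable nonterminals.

Directly nullable (have an λ-production): <expr>.
No other nonterminal has a production whose RHS symbols are all nullable.

{ <expr> }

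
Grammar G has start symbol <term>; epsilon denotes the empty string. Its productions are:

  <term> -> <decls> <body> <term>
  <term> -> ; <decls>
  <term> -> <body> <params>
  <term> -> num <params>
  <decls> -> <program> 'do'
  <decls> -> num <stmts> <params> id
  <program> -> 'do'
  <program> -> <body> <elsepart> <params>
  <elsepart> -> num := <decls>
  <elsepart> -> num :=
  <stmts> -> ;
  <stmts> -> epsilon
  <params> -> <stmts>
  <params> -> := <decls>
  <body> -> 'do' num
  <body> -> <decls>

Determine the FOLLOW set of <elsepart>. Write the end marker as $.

{ 'do', :=, ; }

In <program> -> <body> <elsepart> <params>: add FIRST(<params>)\{epsilon} = { :=, ; }.
  Since <params> is nullable, also add FOLLOW(<program>) = { 'do' }.
Union: FOLLOW(<elsepart>) = { 'do', :=, ; }.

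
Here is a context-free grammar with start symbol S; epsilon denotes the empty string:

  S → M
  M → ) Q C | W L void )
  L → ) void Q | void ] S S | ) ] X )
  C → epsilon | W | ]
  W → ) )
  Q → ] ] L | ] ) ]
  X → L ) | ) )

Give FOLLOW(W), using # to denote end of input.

{ #, ), ], void }

In M → W L void ): add FIRST(L void )) = { ), void }.
In C → W: W is at the end, add FOLLOW(C) = { #, ), ], void }.
Union: FOLLOW(W) = { #, ), ], void }.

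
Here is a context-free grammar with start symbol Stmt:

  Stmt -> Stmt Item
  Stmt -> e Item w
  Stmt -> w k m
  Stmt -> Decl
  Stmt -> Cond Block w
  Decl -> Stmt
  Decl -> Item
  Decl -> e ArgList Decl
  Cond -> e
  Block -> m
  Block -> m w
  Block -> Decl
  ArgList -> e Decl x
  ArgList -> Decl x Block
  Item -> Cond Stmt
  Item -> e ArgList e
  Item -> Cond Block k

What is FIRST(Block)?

{ e, m, w }

Block -> m contributes {m}.
Block -> m w contributes {m}.
From Block -> Decl: add FIRST(Decl) = { e, w }.
Union: FIRST(Block) = { e, m, w }.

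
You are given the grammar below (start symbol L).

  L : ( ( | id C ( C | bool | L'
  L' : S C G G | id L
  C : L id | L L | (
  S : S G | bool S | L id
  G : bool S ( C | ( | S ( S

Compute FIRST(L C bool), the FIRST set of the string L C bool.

{ (, bool, id }

Add FIRST(L) = { (, bool, id }; L is not nullable, stop.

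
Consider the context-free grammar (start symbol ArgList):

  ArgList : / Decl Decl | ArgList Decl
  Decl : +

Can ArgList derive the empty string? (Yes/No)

No nonterminal in this grammar is nullable.
No production of ArgList has an RHS whose symbols are all nullable, so ArgList is not nullable.

No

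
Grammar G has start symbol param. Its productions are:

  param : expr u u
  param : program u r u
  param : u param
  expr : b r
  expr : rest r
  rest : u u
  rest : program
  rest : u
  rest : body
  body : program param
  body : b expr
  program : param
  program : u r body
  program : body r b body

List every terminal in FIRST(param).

From param : expr u u: add FIRST(expr) = { b, u }.
From param : program u r u: add FIRST(program) = { b, u }.
param : u param contributes {u}.
Union: FIRST(param) = { b, u }.

{ b, u }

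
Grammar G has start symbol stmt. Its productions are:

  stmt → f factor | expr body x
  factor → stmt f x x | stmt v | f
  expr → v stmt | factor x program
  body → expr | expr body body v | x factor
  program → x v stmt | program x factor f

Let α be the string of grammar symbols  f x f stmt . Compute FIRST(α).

f is a terminal; add {f} and stop.

{ f }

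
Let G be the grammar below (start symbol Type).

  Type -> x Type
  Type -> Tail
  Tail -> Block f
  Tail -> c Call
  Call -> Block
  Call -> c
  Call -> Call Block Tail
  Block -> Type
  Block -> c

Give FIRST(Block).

From Block -> Type: add FIRST(Type) = { c, x }.
Block -> c contributes {c}.
Union: FIRST(Block) = { c, x }.

{ c, x }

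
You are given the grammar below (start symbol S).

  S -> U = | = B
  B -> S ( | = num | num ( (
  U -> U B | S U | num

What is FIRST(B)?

{ =, num }

From B -> S (: add FIRST(S) = { =, num }.
B -> = num contributes {=}.
B -> num ( ( contributes {num}.
Union: FIRST(B) = { =, num }.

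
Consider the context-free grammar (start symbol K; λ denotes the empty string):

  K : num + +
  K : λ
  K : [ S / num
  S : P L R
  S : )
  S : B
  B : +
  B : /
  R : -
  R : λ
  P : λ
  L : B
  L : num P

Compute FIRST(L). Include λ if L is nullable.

{ +, /, num }

From L : B: add FIRST(B) = { +, / }.
L : num P contributes {num}.
Union: FIRST(L) = { +, /, num }.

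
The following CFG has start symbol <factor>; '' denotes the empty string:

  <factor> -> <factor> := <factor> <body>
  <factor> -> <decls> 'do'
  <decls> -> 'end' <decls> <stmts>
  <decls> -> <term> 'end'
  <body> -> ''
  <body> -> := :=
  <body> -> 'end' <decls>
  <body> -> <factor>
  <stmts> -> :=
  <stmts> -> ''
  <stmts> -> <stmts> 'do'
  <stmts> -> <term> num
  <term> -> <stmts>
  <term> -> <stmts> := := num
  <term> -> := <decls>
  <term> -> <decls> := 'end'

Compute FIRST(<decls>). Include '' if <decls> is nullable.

<decls> -> 'end' <decls> <stmts> contributes {'end'}.
From <decls> -> <term> 'end': <term> nullable, take FIRST(<term>) ∪ {'end'} = { 'do', 'end', :=, num }.
Union: FIRST(<decls>) = { 'do', 'end', :=, num }.

{ 'do', 'end', :=, num }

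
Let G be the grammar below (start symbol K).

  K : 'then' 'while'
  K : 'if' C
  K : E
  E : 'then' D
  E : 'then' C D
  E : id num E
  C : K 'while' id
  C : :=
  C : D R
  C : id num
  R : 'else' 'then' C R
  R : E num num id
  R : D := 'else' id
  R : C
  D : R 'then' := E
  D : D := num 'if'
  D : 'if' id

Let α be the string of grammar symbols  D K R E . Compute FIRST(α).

{ 'else', 'if', 'then', :=, id }

Add FIRST(D) = { 'else', 'if', 'then', :=, id }; D is not nullable, stop.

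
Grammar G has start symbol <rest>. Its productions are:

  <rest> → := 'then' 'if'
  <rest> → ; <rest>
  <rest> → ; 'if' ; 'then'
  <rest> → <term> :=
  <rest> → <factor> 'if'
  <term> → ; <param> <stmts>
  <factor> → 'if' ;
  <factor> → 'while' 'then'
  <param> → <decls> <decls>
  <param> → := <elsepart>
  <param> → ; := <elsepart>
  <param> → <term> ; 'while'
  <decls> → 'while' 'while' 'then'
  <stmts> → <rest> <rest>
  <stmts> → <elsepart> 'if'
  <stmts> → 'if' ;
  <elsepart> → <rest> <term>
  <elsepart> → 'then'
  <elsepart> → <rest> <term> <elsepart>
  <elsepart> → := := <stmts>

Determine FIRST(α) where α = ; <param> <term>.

; is a terminal; add {;} and stop.

{ ; }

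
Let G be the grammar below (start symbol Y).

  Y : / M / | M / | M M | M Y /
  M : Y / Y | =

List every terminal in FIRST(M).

From M : Y / Y: add FIRST(Y) = { /, = }.
M : = contributes {=}.
Union: FIRST(M) = { /, = }.

{ /, = }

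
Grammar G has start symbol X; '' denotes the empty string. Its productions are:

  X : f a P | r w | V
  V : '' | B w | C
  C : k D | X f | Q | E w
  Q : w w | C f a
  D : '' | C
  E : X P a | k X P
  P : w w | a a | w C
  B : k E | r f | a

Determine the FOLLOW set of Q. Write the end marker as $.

{ $, a, f, w }

In C : Q: Q is at the end, add FOLLOW(C) = { $, a, f, w }.
Union: FOLLOW(Q) = { $, a, f, w }.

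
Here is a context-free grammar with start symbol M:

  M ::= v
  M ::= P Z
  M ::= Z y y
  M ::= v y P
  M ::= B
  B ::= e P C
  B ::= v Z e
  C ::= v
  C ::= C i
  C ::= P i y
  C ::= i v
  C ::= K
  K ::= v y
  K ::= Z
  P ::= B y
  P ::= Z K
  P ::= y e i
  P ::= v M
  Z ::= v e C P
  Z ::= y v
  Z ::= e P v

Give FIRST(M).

M ::= v contributes {v}.
From M ::= P Z: add FIRST(P) = { e, v, y }.
From M ::= Z y y: add FIRST(Z) = { e, v, y }.
M ::= v y P contributes {v}.
From M ::= B: add FIRST(B) = { e, v }.
Union: FIRST(M) = { e, v, y }.

{ e, v, y }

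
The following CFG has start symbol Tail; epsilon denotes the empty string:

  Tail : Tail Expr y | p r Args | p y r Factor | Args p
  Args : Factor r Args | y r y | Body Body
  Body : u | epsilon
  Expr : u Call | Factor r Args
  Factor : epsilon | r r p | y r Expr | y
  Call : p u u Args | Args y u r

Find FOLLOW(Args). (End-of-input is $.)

{ $, p, r, u, y }

In Tail : p r Args: Args is at the end, add FOLLOW(Tail) = { $, r, u, y }.
In Tail : Args p: add FIRST(p) = { p }.
In Args : Factor r Args: Args is at the end, add FOLLOW(Args) = { $, p, r, u, y }.
In Expr : Factor r Args: Args is at the end, add FOLLOW(Expr) = { $, r, u, y }.
In Call : p u u Args: Args is at the end, add FOLLOW(Call) = { $, r, u, y }.
In Call : Args y u r: add FIRST(y u r) = { y }.
Union: FOLLOW(Args) = { $, p, r, u, y }.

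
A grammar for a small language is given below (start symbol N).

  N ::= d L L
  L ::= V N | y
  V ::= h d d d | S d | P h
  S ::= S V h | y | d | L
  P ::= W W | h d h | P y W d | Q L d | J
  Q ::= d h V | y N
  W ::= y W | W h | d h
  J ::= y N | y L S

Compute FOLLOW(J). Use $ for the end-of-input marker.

In P ::= J: J is at the end, add FOLLOW(P) = { h, y }.
Union: FOLLOW(J) = { h, y }.

{ h, y }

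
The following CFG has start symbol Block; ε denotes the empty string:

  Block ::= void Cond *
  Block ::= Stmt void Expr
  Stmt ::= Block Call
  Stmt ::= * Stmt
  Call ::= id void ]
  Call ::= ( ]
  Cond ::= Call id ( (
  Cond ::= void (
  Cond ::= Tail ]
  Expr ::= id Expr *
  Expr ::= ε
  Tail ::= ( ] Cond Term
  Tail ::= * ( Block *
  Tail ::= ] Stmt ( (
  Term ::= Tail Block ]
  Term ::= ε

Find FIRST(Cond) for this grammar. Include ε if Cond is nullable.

From Cond ::= Call id ( (: add FIRST(Call) = { (, id }.
Cond ::= void ( contributes {void}.
From Cond ::= Tail ]: add FIRST(Tail) = { (, *, ] }.
Union: FIRST(Cond) = { (, *, ], id, void }.

{ (, *, ], id, void }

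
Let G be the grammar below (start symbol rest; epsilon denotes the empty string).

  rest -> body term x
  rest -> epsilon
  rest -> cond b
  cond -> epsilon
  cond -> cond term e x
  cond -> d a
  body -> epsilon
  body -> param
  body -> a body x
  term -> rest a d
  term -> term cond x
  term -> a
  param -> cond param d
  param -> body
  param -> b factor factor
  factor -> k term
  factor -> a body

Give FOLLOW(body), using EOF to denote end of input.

In rest -> body term x: add FIRST(term x) = { a, b, d }.
In body -> a body x: add FIRST(x) = { x }.
In param -> body: body is at the end, add FOLLOW(param) = { a, b, d, k, x }.
In factor -> a body: body is at the end, add FOLLOW(factor) = { a, b, d, k, x }.
Union: FOLLOW(body) = { a, b, d, k, x }.

{ a, b, d, k, x }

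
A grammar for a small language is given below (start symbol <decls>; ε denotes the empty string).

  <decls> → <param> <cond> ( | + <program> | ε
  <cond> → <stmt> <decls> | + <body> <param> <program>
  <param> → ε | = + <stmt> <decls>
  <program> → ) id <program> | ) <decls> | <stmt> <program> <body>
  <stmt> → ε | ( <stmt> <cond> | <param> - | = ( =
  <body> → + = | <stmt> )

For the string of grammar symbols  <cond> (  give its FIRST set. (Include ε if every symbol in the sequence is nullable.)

{ (, +, -, = }

Add FIRST(<cond>)\{ε} = { (, +, -, = }; <cond> is nullable, continue.
( is a terminal; add {(} and stop.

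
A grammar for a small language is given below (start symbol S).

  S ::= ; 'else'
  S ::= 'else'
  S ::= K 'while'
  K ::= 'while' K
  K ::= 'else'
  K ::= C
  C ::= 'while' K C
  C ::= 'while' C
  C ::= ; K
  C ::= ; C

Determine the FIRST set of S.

S ::= ; 'else' contributes {;}.
S ::= 'else' contributes {'else'}.
From S ::= K 'while': add FIRST(K) = { 'else', 'while', ; }.
Union: FIRST(S) = { 'else', 'while', ; }.

{ 'else', 'while', ; }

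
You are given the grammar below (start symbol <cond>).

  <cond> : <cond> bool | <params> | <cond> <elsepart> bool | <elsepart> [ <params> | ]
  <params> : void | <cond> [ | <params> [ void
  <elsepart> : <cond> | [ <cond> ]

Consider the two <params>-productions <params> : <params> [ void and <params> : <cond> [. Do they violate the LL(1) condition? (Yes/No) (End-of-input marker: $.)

Yes

FIRST(<params> [ void) = { [, ], void } and FIRST(<cond> [) = { [, ], void }.
Both contain [, so the two alternatives are not disjoint — LL(1) conflict.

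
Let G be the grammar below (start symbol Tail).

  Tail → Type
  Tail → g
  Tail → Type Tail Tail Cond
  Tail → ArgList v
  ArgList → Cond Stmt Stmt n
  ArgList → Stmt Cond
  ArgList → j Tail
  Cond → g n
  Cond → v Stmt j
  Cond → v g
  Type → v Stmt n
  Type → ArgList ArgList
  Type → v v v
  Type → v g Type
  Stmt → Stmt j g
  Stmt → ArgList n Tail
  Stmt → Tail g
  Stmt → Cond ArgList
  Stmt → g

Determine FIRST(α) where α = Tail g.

{ g, j, v }

Add FIRST(Tail) = { g, j, v }; Tail is not nullable, stop.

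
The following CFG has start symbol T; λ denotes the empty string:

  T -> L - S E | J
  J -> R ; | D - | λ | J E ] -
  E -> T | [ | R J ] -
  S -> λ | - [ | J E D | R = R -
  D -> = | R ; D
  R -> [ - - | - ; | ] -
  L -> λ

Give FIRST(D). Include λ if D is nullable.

{ -, =, [, ] }

D -> = contributes {=}.
From D -> R ; D: add FIRST(R) = { -, [, ] }.
Union: FIRST(D) = { -, =, [, ] }.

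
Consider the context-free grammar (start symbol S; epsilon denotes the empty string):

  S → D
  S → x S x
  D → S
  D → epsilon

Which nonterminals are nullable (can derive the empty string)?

Directly nullable (have an epsilon-production): D.
S → D with every symbol nullable, so S is nullable.

{ D, S }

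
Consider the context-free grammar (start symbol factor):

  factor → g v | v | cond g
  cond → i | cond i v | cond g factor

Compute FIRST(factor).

factor → g v contributes {g}.
factor → v contributes {v}.
From factor → cond g: add FIRST(cond) = { i }.
Union: FIRST(factor) = { g, i, v }.

{ g, i, v }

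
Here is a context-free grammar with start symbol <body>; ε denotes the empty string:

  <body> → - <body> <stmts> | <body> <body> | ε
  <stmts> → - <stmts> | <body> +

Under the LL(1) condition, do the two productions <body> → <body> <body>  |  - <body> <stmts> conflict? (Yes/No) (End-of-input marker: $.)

Yes

FIRST(<body> <body>) = { -, ε } and FIRST(- <body> <stmts>) = { - }.
Both contain -, so the two alternatives are not disjoint — LL(1) conflict.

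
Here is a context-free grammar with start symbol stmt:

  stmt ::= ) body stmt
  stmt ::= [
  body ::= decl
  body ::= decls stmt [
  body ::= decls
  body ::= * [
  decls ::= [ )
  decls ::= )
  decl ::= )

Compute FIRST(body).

{ ), *, [ }

From body ::= decl: add FIRST(decl) = { ) }.
From body ::= decls stmt [: add FIRST(decls) = { ), [ }.
From body ::= decls: add FIRST(decls) = { ), [ }.
body ::= * [ contributes {*}.
Union: FIRST(body) = { ), *, [ }.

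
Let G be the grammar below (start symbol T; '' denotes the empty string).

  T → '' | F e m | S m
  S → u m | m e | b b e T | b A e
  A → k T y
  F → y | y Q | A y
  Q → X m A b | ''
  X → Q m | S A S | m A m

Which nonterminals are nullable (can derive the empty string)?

Directly nullable (have an ''-production): T, Q.
No other nonterminal has a production whose RHS symbols are all nullable.

{ Q, T }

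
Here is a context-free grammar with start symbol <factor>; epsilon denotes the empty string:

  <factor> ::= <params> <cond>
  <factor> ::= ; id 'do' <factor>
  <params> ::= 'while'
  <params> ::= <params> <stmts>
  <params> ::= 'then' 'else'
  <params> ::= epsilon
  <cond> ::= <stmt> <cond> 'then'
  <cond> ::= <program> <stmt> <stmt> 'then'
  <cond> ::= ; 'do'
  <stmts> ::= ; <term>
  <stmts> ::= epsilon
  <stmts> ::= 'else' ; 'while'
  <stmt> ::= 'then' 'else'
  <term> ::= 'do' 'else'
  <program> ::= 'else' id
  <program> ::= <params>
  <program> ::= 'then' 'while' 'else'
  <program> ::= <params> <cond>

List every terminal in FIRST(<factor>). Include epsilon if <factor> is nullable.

{ 'else', 'then', 'while', ; }

From <factor> ::= <params> <cond>: <params> nullable, take FIRST(<params>) ∪ FIRST(<cond>) = { 'else', 'then', 'while', ; }.
<factor> ::= ; id 'do' <factor> contributes {;}.
Union: FIRST(<factor>) = { 'else', 'then', 'while', ; }.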